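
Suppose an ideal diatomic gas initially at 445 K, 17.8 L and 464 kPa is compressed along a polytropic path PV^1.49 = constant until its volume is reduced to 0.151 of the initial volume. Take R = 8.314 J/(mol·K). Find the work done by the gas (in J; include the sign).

n = P₁V₁/(RT₁) = 464×17.8/(8.314×445) = 2.23 mol.
Polytropic n=1.49: T₂ = T₁(V₁/V₂)^(n−1) = 445×(6.62)^0.49 = 1120 K; P₂ = P₁(V₁/V₂)^n = 7760 kPa.
W = (P₁V₁−P₂V₂)/(n−1) = (464×17.8−7760×2.69)/0.49 = -25700 J.

-25700 J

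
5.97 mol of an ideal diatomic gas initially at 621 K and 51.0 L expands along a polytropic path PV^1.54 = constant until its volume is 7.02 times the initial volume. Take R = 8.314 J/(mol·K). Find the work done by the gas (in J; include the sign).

37200 J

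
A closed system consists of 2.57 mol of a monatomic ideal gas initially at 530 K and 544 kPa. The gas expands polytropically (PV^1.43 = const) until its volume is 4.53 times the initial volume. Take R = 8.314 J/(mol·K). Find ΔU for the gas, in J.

-8120 J

V₁ = nRT₁/P₁ = 2.57×8.314×530/544 = 20.8 L.
Polytropic n=1.43: T₂ = T₁(V₁/V₂)^(n−1) = 530×(0.221)^0.43 = 277 K; P₂ = P₁(V₁/V₂)^n = 62.7 kPa.
For an ideal gas ΔU = nCvΔT with Cv = (3/2)R = 12.5 J/(mol·K).
ΔU = 2.57×12.5×(277−530) = -8120 J.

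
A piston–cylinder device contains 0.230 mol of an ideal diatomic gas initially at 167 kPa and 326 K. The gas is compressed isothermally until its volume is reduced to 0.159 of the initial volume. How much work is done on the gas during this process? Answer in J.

V₁ = nRT₁/P₁ = 0.230×8.314×326/167 = 3.73 L.
Isothermal: T stays 326 K; PV = const ⇒ V₂ = 0.594 L, P₂ = 1050 kPa.
W = nRT ln(V₂/V₁) = 0.230×8.314×326×ln(0.159) = -1150 J.
Work done on the gas = −W_by = 1150 J.

1150 J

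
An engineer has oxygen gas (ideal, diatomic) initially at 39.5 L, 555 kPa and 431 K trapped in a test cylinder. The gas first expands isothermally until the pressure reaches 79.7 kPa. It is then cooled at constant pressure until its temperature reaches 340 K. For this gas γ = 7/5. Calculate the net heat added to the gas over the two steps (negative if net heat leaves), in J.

26300 J

n = P₁V₁/(RT₁) = 555×39.5/(8.314×431) = 6.12 mol.
Step 1 — Isothermal: T stays 431 K; PV = const ⇒ V₂ = 275 L, P₂ = 79.7 kPa.
ΔU = 0 (ideal gas, T constant).
W = nRT ln(V₂/V₁) = 6.12×8.314×431×ln(6.96) = 42500 J.
Q = ΔU + W = 42500 J.
State after step 1: P = 79.7 kPa, V = 275 L, T = 431 K.
Step 2 — Isobaric: P stays 79.7 kPa; V/T = const ⇒ T₂ = 340 K, V₂ = 217 L.
W = PΔV = 79.7×(217−275) kPa·L = -4630 J.
ΔU = nCvΔT = 6.12×20.8×(340−431) = -11600 J.
Q = ΔU + W = nCpΔT = -16200 J.
Net over both steps: W = 37900 J, Q = 26300 J, ΔU = -11600 J.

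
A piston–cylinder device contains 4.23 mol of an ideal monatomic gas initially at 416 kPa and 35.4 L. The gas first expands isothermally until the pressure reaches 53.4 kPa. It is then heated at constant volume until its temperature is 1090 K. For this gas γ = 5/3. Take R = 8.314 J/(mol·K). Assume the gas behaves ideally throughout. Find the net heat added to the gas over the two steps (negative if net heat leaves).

65600 J

T₁ = P₁V₁/(nR) = 416×35.4/(4.23×8.314) = 419 K.
Step 1 — Isothermal: T stays 419 K; PV = const ⇒ V₂ = 276 L, P₂ = 53.4 kPa.
ΔU = 0 (ideal gas, T constant).
W = nRT ln(V₂/V₁) = 4.23×8.314×419×ln(7.79) = 30200 J.
Q = ΔU + W = 30200 J.
State after step 1: P = 53.4 kPa, V = 276 L, T = 419 K.
Step 2 — Isochoric: V stays 276 L; P/T = const ⇒ T₂ = 1090 K, P₂ = 139 kPa.
W = 0 (no volume change).
ΔU = nCvΔT = 4.23×12.5×(1090−419) = 35400 J.
Q = ΔU = 35400 J.
Net over both steps: W = 30200 J, Q = 65600 J, ΔU = 35400 J.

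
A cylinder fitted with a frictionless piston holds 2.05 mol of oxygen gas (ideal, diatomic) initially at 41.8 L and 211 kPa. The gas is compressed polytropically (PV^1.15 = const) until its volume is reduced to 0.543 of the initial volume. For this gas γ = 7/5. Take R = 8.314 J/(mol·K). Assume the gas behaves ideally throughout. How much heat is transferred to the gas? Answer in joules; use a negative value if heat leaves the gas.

-3530 J

T₁ = P₁V₁/(nR) = 211×41.8/(2.05×8.314) = 517 K.
Polytropic n=1.15: T₂ = T₁(V₁/V₂)^(n−1) = 517×(1.84)^0.15 = 567 K; P₂ = P₁(V₁/V₂)^n = 426 kPa.
W = (P₁V₁−P₂V₂)/(n−1) = (211×41.8−426×22.7)/0.15 = -5640 J.
ΔU = nCvΔT = 2.05×20.8×(567−517) = 2120 J.
Q = ΔU + W = -3530 J.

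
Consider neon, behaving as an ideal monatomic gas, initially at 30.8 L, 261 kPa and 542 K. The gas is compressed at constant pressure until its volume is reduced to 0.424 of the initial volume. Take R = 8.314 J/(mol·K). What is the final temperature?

230 K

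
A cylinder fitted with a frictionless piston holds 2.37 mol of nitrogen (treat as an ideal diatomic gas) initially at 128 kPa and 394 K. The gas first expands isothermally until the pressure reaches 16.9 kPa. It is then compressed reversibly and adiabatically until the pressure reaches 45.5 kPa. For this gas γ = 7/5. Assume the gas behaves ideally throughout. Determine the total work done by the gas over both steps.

V₁ = nRT₁/P₁ = 2.37×8.314×394/128 = 60.7 L.
Step 1 — Isothermal: T stays 394 K; PV = const ⇒ V₂ = 459 L, P₂ = 16.9 kPa.
ΔU = 0 (ideal gas, T constant).
W = nRT ln(V₂/V₁) = 2.37×8.314×394×ln(7.57) = 15700 J.
Q = ΔU + W = 15700 J.
State after step 1: P = 16.9 kPa, V = 459 L, T = 394 K.
Step 2 — Adiabatic: T₂/T₁ = (P₂/P₁)^((γ−1)/γ) ⇒ T₂ = 394×(2.69)^0.286 = 523 K; V₂ = 226 L.
ΔU = nCvΔT = 2.37×20.8×(523−394) = 6350 J.
Q = 0 for an adiabatic process, so W = −ΔU = -6350 J.
Net over both steps: W = 9370 J, Q = 15700 J, ΔU = 6350 J.

9370 J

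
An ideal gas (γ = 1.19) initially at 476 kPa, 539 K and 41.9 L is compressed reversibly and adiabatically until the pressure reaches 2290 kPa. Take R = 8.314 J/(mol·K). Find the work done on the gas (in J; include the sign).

29900 J

n = P₁V₁/(RT₁) = 476×41.9/(8.314×539) = 4.45 mol.
Adiabatic: T₂/T₁ = (P₂/P₁)^((γ−1)/γ) ⇒ T₂ = 539×(4.81)^0.160 = 693 K; V₂ = 11.2 L.
ΔU = nCvΔT = 4.45×43.8×(693−539) = 29900 J.
Q = 0 for an adiabatic process, so W = −ΔU = -29900 J.
Work done on the gas = −W_by = 29900 J.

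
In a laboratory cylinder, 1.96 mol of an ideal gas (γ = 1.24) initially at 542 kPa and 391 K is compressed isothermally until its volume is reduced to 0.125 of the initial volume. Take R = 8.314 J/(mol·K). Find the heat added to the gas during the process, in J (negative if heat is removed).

-13200 J

V₁ = nRT₁/P₁ = 1.96×8.314×391/542 = 11.8 L.
Isothermal: T stays 391 K; PV = const ⇒ V₂ = 1.47 L, P₂ = 4340 kPa.
ΔU = 0 (ideal gas, T constant).
W = nRT ln(V₂/V₁) = 1.96×8.314×391×ln(0.125) = -13200 J.
Q = ΔU + W = -13200 J.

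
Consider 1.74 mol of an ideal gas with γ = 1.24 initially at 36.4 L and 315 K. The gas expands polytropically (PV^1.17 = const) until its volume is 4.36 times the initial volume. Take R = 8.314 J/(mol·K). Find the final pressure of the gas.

22.4 kPa

P₁ = nRT₁/V₁ = 1.74×8.314×315/36.4 = 125 kPa.
Polytropic n=1.17: T₂ = T₁(V₁/V₂)^(n−1) = 315×(0.229)^0.17 = 245 K; P₂ = P₁(V₁/V₂)^n = 22.4 kPa.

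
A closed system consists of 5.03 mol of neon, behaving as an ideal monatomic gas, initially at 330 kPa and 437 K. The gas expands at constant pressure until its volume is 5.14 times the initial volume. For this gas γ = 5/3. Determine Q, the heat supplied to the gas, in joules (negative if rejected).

V₁ = nRT₁/P₁ = 5.03×8.314×437/330 = 55.4 L.
Isobaric: P stays 330 kPa; V/T = const ⇒ T₂ = 2250 K, V₂ = 285 L.
W = PΔV = 330×(285−55.4) kPa·L = 75700 J.
ΔU = nCvΔT = 5.03×12.5×(2250−437) = 113000 J.
Q = ΔU + W = nCpΔT = 189000 J.

189000 J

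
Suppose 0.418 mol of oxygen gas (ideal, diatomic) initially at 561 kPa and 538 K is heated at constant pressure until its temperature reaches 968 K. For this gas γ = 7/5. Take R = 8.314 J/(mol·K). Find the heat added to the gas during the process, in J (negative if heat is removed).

5230 J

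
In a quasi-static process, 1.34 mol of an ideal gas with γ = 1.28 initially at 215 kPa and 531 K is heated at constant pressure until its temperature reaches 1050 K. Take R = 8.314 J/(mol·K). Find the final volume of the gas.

V₁ = nRT₁/P₁ = 1.34×8.314×531/215 = 27.5 L.
Isobaric: P stays 215 kPa; V/T = const ⇒ T₂ = 1050 K, V₂ = 54.4 L.

54.4 L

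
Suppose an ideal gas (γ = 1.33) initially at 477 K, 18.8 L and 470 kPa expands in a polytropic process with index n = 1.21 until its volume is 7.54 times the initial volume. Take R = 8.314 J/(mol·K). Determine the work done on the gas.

-14500 J

n = P₁V₁/(RT₁) = 470×18.8/(8.314×477) = 2.23 mol.
Polytropic n=1.21: T₂ = T₁(V₁/V₂)^(n−1) = 477×(0.133)^0.21 = 312 K; P₂ = P₁(V₁/V₂)^n = 40.8 kPa.
W = (P₁V₁−P₂V₂)/(n−1) = (470×18.8−40.8×142)/0.21 = 14500 J.
Work done on the gas = −W_by = -14500 J.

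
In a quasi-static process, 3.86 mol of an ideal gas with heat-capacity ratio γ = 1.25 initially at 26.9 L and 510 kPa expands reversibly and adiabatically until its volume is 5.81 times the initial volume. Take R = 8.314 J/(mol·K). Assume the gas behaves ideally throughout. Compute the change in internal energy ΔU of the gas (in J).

-19500 J

T₁ = P₁V₁/(nR) = 510×26.9/(3.86×8.314) = 427 K.
Adiabatic: TV^(γ−1) = const ⇒ T₂ = 427×(0.172)^0.250 = 275 K; PV^γ = const ⇒ P₂ = 56.5 kPa.
For an ideal gas ΔU = nCvΔT with Cv = R/(γ−1) = 33.3 J/(mol·K).
ΔU = 3.86×33.3×(275−427) = -19500 J.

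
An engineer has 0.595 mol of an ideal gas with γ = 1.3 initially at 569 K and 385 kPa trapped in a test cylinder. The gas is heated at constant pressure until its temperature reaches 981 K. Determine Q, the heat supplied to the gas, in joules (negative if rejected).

V₁ = nRT₁/P₁ = 0.595×8.314×569/385 = 7.31 L.
Isobaric: P stays 385 kPa; V/T = const ⇒ T₂ = 981 K, V₂ = 12.6 L.
W = PΔV = 385×(12.6−7.31) kPa·L = 2040 J.
ΔU = nCvΔT = 0.595×27.7×(981−569) = 6790 J.
Q = ΔU + W = nCpΔT = 8830 J.

8830 J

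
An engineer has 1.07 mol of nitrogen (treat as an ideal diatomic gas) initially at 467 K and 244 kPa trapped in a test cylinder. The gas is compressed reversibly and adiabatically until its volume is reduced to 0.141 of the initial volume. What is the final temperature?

V₁ = nRT₁/P₁ = 1.07×8.314×467/244 = 17.0 L.
Adiabatic: TV^(γ−1) = const ⇒ T₂ = 467×(7.09)^0.400 = 1020 K; PV^γ = const ⇒ P₂ = 3790 kPa.

1020 K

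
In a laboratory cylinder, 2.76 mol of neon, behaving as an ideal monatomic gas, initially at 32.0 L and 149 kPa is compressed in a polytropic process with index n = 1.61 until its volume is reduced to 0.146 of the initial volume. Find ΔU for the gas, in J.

T₁ = P₁V₁/(nR) = 149×32.0/(2.76×8.314) = 208 K.
Polytropic n=1.61: T₂ = T₁(V₁/V₂)^(n−1) = 208×(6.85)^0.61 = 672 K; P₂ = P₁(V₁/V₂)^n = 3300 kPa.
For an ideal gas ΔU = nCvΔT with Cv = (3/2)R = 12.5 J/(mol·K).
ΔU = 2.76×12.5×(672−208) = 16000 J.

16000 J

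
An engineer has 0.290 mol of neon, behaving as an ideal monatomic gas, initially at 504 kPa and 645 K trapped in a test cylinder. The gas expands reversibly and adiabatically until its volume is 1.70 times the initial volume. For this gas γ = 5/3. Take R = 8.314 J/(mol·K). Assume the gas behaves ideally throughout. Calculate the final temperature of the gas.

V₁ = nRT₁/P₁ = 0.290×8.314×645/504 = 3.09 L.
Adiabatic: TV^(γ−1) = const ⇒ T₂ = 645×(0.588)^0.667 = 453 K; PV^γ = const ⇒ P₂ = 208 kPa.

453 K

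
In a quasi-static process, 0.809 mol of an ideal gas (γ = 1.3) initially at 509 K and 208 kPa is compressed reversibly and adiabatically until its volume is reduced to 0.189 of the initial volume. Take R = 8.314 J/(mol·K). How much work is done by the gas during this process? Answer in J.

-7400 J

V₁ = nRT₁/P₁ = 0.809×8.314×509/208 = 16.5 L.
Adiabatic: TV^(γ−1) = const ⇒ T₂ = 509×(5.29)^0.300 = 839 K; PV^γ = const ⇒ P₂ = 1810 kPa.
ΔU = nCvΔT = 0.809×27.7×(839−509) = 7400 J.
Q = 0 for an adiabatic process, so W = −ΔU = -7400 J.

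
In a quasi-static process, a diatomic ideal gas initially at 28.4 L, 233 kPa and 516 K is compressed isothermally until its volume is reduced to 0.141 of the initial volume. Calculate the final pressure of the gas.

Isothermal: T stays 516 K; PV = const ⇒ V₂ = 4.00 L, P₂ = 1650 kPa.

1650 kPa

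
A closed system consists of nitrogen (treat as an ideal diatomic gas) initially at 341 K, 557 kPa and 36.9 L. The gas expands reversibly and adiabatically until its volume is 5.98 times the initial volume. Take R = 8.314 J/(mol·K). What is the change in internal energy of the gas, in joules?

-26300 J

n = P₁V₁/(RT₁) = 557×36.9/(8.314×341) = 7.25 mol.
Adiabatic: TV^(γ−1) = const ⇒ T₂ = 341×(0.167)^0.400 = 167 K; PV^γ = const ⇒ P₂ = 45.5 kPa.
For an ideal gas ΔU = nCvΔT with Cv = (5/2)R = 20.8 J/(mol·K).
ΔU = 7.25×20.8×(167−341) = -26300 J.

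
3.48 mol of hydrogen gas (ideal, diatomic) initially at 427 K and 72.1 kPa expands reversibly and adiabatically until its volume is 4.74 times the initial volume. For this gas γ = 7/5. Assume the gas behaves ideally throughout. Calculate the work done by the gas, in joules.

V₁ = nRT₁/P₁ = 3.48×8.314×427/72.1 = 171 L.
Adiabatic: TV^(γ−1) = const ⇒ T₂ = 427×(0.211)^0.400 = 229 K; PV^γ = const ⇒ P₂ = 8.16 kPa.
ΔU = nCvΔT = 3.48×20.8×(229−427) = -14300 J.
Q = 0 for an adiabatic process, so W = −ΔU = 14300 J.

14300 J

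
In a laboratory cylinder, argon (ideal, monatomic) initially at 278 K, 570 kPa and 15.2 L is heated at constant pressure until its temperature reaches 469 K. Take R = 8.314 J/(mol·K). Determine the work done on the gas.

-5950 J

n = P₁V₁/(RT₁) = 570×15.2/(8.314×278) = 3.75 mol.
Isobaric: P stays 570 kPa; V/T = const ⇒ T₂ = 469 K, V₂ = 25.6 L.
W = PΔV = 570×(25.6−15.2) kPa·L = 5950 J.
Work done on the gas = −W_by = -5950 J.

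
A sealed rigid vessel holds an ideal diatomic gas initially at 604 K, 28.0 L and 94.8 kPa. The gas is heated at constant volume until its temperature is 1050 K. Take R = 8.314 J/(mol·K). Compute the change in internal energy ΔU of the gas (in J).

4900 J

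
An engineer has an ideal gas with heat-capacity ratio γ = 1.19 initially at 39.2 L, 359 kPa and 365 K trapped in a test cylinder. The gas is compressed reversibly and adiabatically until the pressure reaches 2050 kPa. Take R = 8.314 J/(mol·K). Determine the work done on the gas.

n = P₁V₁/(RT₁) = 359×39.2/(8.314×365) = 4.64 mol.
Adiabatic: T₂/T₁ = (P₂/P₁)^((γ−1)/γ) ⇒ T₂ = 365×(5.71)^0.160 = 482 K; V₂ = 9.07 L.
ΔU = nCvΔT = 4.64×43.8×(482−365) = 23800 J.
Q = 0 for an adiabatic process, so W = −ΔU = -23800 J.
Work done on the gas = −W_by = 23800 J.

23800 J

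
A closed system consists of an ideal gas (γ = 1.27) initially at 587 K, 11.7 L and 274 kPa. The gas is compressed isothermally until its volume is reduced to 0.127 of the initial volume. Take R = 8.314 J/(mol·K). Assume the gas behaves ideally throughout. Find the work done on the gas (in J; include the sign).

6620 J

n = P₁V₁/(RT₁) = 274×11.7/(8.314×587) = 0.657 mol.
Isothermal: T stays 587 K; PV = const ⇒ V₂ = 1.49 L, P₂ = 2160 kPa.
W = nRT ln(V₂/V₁) = 0.657×8.314×587×ln(0.127) = -6620 J.
Work done on the gas = −W_by = 6620 J.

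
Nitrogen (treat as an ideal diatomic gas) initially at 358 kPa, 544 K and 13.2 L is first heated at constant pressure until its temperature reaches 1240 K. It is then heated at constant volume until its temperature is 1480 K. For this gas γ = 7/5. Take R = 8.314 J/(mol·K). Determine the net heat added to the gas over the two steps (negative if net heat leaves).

26400 J

n = P₁V₁/(RT₁) = 358×13.2/(8.314×544) = 1.04 mol.
Step 1 — Isobaric: P stays 358 kPa; V/T = const ⇒ T₂ = 1240 K, V₂ = 30.1 L.
W = PΔV = 358×(30.1−13.2) kPa·L = 6050 J.
ΔU = nCvΔT = 1.04×20.8×(1240−544) = 15100 J.
Q = ΔU + W = nCpΔT = 21200 J.
State after step 1: P = 358 kPa, V = 30.1 L, T = 1240 K.
Step 2 — Isochoric: V stays 30.1 L; P/T = const ⇒ T₂ = 1480 K, P₂ = 427 kPa.
W = 0 (no volume change).
ΔU = nCvΔT = 1.04×20.8×(1480−1240) = 5210 J.
Q = ΔU = 5210 J.
Net over both steps: W = 6050 J, Q = 26400 J, ΔU = 20300 J.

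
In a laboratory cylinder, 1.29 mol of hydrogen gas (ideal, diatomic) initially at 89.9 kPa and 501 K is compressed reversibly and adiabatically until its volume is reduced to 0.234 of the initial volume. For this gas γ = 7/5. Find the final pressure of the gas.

687 kPa

V₁ = nRT₁/P₁ = 1.29×8.314×501/89.9 = 59.8 L.
Adiabatic: TV^(γ−1) = const ⇒ T₂ = 501×(4.27)^0.400 = 896 K; PV^γ = const ⇒ P₂ = 687 kPa.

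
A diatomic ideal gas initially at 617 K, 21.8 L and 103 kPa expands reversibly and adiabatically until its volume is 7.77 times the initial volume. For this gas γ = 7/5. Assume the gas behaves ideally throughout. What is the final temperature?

Adiabatic: TV^(γ−1) = const ⇒ T₂ = 617×(0.129)^0.400 = 272 K; PV^γ = const ⇒ P₂ = 5.84 kPa.

272 K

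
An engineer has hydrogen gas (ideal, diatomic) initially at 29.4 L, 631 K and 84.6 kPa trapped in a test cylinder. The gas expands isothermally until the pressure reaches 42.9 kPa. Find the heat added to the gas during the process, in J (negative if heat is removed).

1690 J

n = P₁V₁/(RT₁) = 84.6×29.4/(8.314×631) = 0.474 mol.
Isothermal: T stays 631 K; PV = const ⇒ V₂ = 58.0 L, P₂ = 42.9 kPa.
ΔU = 0 (ideal gas, T constant).
W = nRT ln(V₂/V₁) = 0.474×8.314×631×ln(1.97) = 1690 J.
Q = ΔU + W = 1690 J.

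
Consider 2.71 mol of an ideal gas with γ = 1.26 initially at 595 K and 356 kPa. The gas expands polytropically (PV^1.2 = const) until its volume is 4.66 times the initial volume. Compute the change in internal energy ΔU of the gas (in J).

V₁ = nRT₁/P₁ = 2.71×8.314×595/356 = 37.7 L.
Polytropic n=1.2: T₂ = T₁(V₁/V₂)^(n−1) = 595×(0.215)^0.20 = 437 K; P₂ = P₁(V₁/V₂)^n = 56.2 kPa.
For an ideal gas ΔU = nCvΔT with Cv = R/(γ−1) = 32.0 J/(mol·K).
ΔU = 2.71×32.0×(437−595) = -13700 J.

-13700 J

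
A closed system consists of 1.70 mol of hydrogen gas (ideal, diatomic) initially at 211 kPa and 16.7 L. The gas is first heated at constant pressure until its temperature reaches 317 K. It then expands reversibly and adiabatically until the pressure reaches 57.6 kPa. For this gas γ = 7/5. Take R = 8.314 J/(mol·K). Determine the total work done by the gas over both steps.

T₁ = P₁V₁/(nR) = 211×16.7/(1.70×8.314) = 249 K.
Step 1 — Isobaric: P stays 211 kPa; V/T = const ⇒ T₂ = 317 K, V₂ = 21.2 L.
W = PΔV = 211×(21.2−16.7) kPa·L = 957 J.
ΔU = nCvΔT = 1.70×20.8×(317−249) = 2390 J.
Q = ΔU + W = nCpΔT = 3350 J.
State after step 1: P = 211 kPa, V = 21.2 L, T = 317 K.
Step 2 — Adiabatic: T₂/T₁ = (P₂/P₁)^((γ−1)/γ) ⇒ T₂ = 317×(0.273)^0.286 = 219 K; V₂ = 53.7 L.
ΔU = nCvΔT = 1.70×20.8×(219−317) = -3470 J.
Q = 0 for an adiabatic process, so W = −ΔU = 3470 J.
Net over both steps: W = 4430 J, Q = 3350 J, ΔU = -1080 J.

4430 J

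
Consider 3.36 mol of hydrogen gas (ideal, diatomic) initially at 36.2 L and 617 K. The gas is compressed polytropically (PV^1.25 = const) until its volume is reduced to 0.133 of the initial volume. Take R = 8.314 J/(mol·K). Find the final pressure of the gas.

P₁ = nRT₁/V₁ = 3.36×8.314×617/36.2 = 476 kPa.
Polytropic n=1.25: T₂ = T₁(V₁/V₂)^(n−1) = 617×(7.52)^0.25 = 1020 K; P₂ = P₁(V₁/V₂)^n = 5930 kPa.

5930 kPa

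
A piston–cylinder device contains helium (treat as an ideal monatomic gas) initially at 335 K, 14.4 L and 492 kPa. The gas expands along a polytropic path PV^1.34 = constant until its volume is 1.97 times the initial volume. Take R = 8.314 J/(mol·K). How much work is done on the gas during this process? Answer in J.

n = P₁V₁/(RT₁) = 492×14.4/(8.314×335) = 2.54 mol.
Polytropic n=1.34: T₂ = T₁(V₁/V₂)^(n−1) = 335×(0.508)^0.34 = 266 K; P₂ = P₁(V₁/V₂)^n = 198 kPa.
W = (P₁V₁−P₂V₂)/(n−1) = (492×14.4−198×28.4)/0.34 = 4290 J.
Work done on the gas = −W_by = -4290 J.

-4290 J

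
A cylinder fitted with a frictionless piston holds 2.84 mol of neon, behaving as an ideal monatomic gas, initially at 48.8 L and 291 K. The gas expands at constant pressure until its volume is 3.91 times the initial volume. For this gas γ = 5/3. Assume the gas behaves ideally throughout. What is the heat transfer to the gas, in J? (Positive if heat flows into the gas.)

50000 J

P₁ = nRT₁/V₁ = 2.84×8.314×291/48.8 = 141 kPa.
Isobaric: P stays 141 kPa; V/T = const ⇒ T₂ = 1140 K, V₂ = 191 L.
W = PΔV = 141×(191−48.8) kPa·L = 20000 J.
ΔU = nCvΔT = 2.84×12.5×(1140−291) = 30000 J.
Q = ΔU + W = nCpΔT = 50000 J.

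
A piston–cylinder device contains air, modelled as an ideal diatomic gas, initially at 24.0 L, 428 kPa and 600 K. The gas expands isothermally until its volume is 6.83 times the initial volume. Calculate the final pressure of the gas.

62.7 kPa

Isothermal: T stays 600 K; PV = const ⇒ V₂ = 164 L, P₂ = 62.7 kPa.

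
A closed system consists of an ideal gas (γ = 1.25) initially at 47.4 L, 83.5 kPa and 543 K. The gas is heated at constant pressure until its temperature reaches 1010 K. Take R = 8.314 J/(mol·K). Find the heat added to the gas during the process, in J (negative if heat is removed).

17000 J

n = P₁V₁/(RT₁) = 83.5×47.4/(8.314×543) = 0.877 mol.
Isobaric: P stays 83.5 kPa; V/T = const ⇒ T₂ = 1010 K, V₂ = 88.2 L.
W = PΔV = 83.5×(88.2−47.4) kPa·L = 3400 J.
ΔU = nCvΔT = 0.877×33.3×(1010−543) = 13600 J.
Q = ΔU + W = nCpΔT = 17000 J.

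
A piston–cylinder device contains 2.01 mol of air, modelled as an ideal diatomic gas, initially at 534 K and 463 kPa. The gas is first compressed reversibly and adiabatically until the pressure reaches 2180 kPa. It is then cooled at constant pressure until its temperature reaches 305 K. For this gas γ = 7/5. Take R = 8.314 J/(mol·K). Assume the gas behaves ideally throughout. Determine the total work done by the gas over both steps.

V₁ = nRT₁/P₁ = 2.01×8.314×534/463 = 19.3 L.
Step 1 — Adiabatic: T₂/T₁ = (P₂/P₁)^((γ−1)/γ) ⇒ T₂ = 534×(4.71)^0.286 = 831 K; V₂ = 6.37 L.
ΔU = nCvΔT = 2.01×20.8×(831−534) = 12400 J.
Q = 0 for an adiabatic process, so W = −ΔU = -12400 J.
State after step 1: P = 2180 kPa, V = 6.37 L, T = 831 K.
Step 2 — Isobaric: P stays 2180 kPa; V/T = const ⇒ T₂ = 305 K, V₂ = 2.34 L.
W = PΔV = 2180×(2.34−6.37) kPa·L = -8800 J.
ΔU = nCvΔT = 2.01×20.8×(305−831) = -22000 J.
Q = ΔU + W = nCpΔT = -30800 J.
Net over both steps: W = -21200 J, Q = -30800 J, ΔU = -9570 J.

-21200 J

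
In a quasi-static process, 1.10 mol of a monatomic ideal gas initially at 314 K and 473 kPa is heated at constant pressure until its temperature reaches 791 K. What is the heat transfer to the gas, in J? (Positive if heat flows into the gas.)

V₁ = nRT₁/P₁ = 1.10×8.314×314/473 = 6.07 L.
Isobaric: P stays 473 kPa; V/T = const ⇒ T₂ = 791 K, V₂ = 15.3 L.
W = PΔV = 473×(15.3−6.07) kPa·L = 4360 J.
ΔU = nCvΔT = 1.10×12.5×(791−314) = 6540 J.
Q = ΔU + W = nCpΔT = 10900 J.

10900 J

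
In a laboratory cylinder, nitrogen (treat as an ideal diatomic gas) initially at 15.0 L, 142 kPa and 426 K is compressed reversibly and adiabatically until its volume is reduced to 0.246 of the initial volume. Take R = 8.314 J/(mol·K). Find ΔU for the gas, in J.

n = P₁V₁/(RT₁) = 142×15.0/(8.314×426) = 0.601 mol.
Adiabatic: TV^(γ−1) = const ⇒ T₂ = 426×(4.07)^0.400 = 747 K; PV^γ = const ⇒ P₂ = 1010 kPa.
For an ideal gas ΔU = nCvΔT with Cv = (5/2)R = 20.8 J/(mol·K).
ΔU = 0.601×20.8×(747−426) = 4010 J.

4010 J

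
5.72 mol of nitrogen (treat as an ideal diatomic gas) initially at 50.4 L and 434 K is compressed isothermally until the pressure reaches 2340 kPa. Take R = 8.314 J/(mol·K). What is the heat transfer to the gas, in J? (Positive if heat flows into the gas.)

P₁ = nRT₁/V₁ = 5.72×8.314×434/50.4 = 410 kPa.
Isothermal: T stays 434 K; PV = const ⇒ V₂ = 8.82 L, P₂ = 2340 kPa.
ΔU = 0 (ideal gas, T constant).
W = nRT ln(V₂/V₁) = 5.72×8.314×434×ln(0.175) = -36000 J.
Q = ΔU + W = -36000 J.

-36000 J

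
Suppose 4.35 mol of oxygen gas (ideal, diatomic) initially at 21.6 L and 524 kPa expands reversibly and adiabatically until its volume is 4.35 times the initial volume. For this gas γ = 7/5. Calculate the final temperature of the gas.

T₁ = P₁V₁/(nR) = 524×21.6/(4.35×8.314) = 313 K.
Adiabatic: TV^(γ−1) = const ⇒ T₂ = 313×(0.230)^0.400 = 174 K; PV^γ = const ⇒ P₂ = 66.9 kPa.

174 K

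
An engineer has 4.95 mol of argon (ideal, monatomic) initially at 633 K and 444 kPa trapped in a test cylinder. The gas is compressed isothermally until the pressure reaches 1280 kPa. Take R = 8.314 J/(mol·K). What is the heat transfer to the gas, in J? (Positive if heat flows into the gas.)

-27600 J

V₁ = nRT₁/P₁ = 4.95×8.314×633/444 = 58.7 L.
Isothermal: T stays 633 K; PV = const ⇒ V₂ = 20.4 L, P₂ = 1280 kPa.
ΔU = 0 (ideal gas, T constant).
W = nRT ln(V₂/V₁) = 4.95×8.314×633×ln(0.347) = -27600 J.
Q = ΔU + W = -27600 J.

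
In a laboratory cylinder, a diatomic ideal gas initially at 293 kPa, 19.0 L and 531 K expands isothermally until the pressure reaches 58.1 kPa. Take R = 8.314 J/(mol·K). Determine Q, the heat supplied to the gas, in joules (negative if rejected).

n = P₁V₁/(RT₁) = 293×19.0/(8.314×531) = 1.26 mol.
Isothermal: T stays 531 K; PV = const ⇒ V₂ = 95.8 L, P₂ = 58.1 kPa.
ΔU = 0 (ideal gas, T constant).
W = nRT ln(V₂/V₁) = 1.26×8.314×531×ln(5.04) = 9010 J.
Q = ΔU + W = 9010 J.

9010 J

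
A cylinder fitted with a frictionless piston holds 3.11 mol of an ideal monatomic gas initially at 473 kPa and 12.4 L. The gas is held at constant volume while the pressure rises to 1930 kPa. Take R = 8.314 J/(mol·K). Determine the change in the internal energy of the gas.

27100 J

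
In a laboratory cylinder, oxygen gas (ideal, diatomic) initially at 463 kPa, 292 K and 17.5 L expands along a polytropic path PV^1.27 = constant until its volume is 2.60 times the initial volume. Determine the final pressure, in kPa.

Polytropic n=1.27: T₂ = T₁(V₁/V₂)^(n−1) = 292×(0.385)^0.27 = 226 K; P₂ = P₁(V₁/V₂)^n = 138 kPa.

138 kPa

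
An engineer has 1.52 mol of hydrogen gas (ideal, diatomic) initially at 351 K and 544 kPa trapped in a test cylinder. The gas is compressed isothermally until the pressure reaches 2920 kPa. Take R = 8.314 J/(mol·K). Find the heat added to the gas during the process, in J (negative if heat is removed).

-7450 J

V₁ = nRT₁/P₁ = 1.52×8.314×351/544 = 8.15 L.
Isothermal: T stays 351 K; PV = const ⇒ V₂ = 1.52 L, P₂ = 2920 kPa.
ΔU = 0 (ideal gas, T constant).
W = nRT ln(V₂/V₁) = 1.52×8.314×351×ln(0.186) = -7450 J.
Q = ΔU + W = -7450 J.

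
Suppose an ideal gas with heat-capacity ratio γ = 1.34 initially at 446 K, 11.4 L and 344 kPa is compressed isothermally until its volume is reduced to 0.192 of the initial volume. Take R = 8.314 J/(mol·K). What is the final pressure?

1790 kPa

Isothermal: T stays 446 K; PV = const ⇒ V₂ = 2.19 L, P₂ = 1790 kPa.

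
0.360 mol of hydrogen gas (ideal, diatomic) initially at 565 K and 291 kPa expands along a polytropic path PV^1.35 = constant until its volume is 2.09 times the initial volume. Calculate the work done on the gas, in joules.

V₁ = nRT₁/P₁ = 0.360×8.314×565/291 = 5.81 L.
Polytropic n=1.35: T₂ = T₁(V₁/V₂)^(n−1) = 565×(0.478)^0.35 = 437 K; P₂ = P₁(V₁/V₂)^n = 108 kPa.
W = (P₁V₁−P₂V₂)/(n−1) = (291×5.81−108×12.1)/0.35 = 1100 J.
Work done on the gas = −W_by = -1100 J.

-1100 J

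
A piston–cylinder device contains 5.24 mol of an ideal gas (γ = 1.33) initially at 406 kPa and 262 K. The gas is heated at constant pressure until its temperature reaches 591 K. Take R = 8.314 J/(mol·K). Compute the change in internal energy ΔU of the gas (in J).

43400 J

V₁ = nRT₁/P₁ = 5.24×8.314×262/406 = 28.1 L.
Isobaric: P stays 406 kPa; V/T = const ⇒ T₂ = 591 K, V₂ = 63.4 L.
For an ideal gas ΔU = nCvΔT with Cv = R/(γ−1) = 25.2 J/(mol·K).
ΔU = 5.24×25.2×(591−262) = 43400 J.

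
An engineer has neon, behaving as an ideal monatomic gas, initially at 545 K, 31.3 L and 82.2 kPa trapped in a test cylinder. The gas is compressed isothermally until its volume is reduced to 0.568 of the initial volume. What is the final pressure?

145 kPa

Isothermal: T stays 545 K; PV = const ⇒ V₂ = 17.8 L, P₂ = 145 kPa.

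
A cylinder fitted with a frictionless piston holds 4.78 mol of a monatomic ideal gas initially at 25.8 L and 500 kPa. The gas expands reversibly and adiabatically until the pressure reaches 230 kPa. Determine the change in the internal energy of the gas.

-5170 J

T₁ = P₁V₁/(nR) = 500×25.8/(4.78×8.314) = 325 K.
Adiabatic: T₂/T₁ = (P₂/P₁)^((γ−1)/γ) ⇒ T₂ = 325×(0.460)^0.400 = 238 K; V₂ = 41.1 L.
For an ideal gas ΔU = nCvΔT with Cv = (3/2)R = 12.5 J/(mol·K).
ΔU = 4.78×12.5×(238−325) = -5170 J.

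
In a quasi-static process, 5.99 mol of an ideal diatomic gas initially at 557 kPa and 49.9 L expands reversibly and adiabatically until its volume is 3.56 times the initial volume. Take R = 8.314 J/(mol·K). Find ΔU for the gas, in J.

-27700 J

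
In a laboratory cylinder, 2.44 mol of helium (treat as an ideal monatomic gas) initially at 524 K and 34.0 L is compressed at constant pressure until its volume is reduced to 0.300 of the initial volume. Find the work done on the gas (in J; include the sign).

7440 J

P₁ = nRT₁/V₁ = 2.44×8.314×524/34.0 = 313 kPa.
Isobaric: P stays 313 kPa; V/T = const ⇒ T₂ = 157 K, V₂ = 10.2 L.
W = PΔV = 313×(10.2−34.0) kPa·L = -7440 J.
Work done on the gas = −W_by = 7440 J.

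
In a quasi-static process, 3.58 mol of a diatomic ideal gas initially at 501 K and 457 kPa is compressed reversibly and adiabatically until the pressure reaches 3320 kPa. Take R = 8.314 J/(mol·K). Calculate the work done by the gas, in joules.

V₁ = nRT₁/P₁ = 3.58×8.314×501/457 = 32.6 L.
Adiabatic: T₂/T₁ = (P₂/P₁)^((γ−1)/γ) ⇒ T₂ = 501×(7.26)^0.286 = 883 K; V₂ = 7.92 L.
ΔU = nCvΔT = 3.58×20.8×(883−501) = 28400 J.
Q = 0 for an adiabatic process, so W = −ΔU = -28400 J.

-28400 J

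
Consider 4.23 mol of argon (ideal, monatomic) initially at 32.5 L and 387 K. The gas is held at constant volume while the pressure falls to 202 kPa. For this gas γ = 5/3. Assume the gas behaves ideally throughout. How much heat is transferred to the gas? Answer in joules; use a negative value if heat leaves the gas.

-10600 J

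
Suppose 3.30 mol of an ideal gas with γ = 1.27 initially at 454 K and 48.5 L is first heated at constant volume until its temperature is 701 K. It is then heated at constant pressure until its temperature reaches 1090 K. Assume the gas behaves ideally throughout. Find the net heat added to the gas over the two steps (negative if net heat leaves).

75300 J

P₁ = nRT₁/V₁ = 3.30×8.314×454/48.5 = 257 kPa.
Step 1 — Isochoric: V stays 48.5 L; P/T = const ⇒ T₂ = 701 K, P₂ = 397 kPa.
W = 0 (no volume change).
ΔU = nCvΔT = 3.30×30.8×(701−454) = 25100 J.
Q = ΔU = 25100 J.
State after step 1: P = 397 kPa, V = 48.5 L, T = 701 K.
Step 2 — Isobaric: P stays 397 kPa; V/T = const ⇒ T₂ = 1090 K, V₂ = 75.4 L.
W = PΔV = 397×(75.4−48.5) kPa·L = 10700 J.
ΔU = nCvΔT = 3.30×30.8×(1090−701) = 39500 J.
Q = ΔU + W = nCpΔT = 50200 J.
Net over both steps: W = 10700 J, Q = 75300 J, ΔU = 64600 J.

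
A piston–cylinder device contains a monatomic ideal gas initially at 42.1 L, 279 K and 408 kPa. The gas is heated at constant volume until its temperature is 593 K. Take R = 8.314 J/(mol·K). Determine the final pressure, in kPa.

867 kPa

Isochoric: V stays 42.1 L; P/T = const ⇒ T₂ = 593 K, P₂ = 867 kPa.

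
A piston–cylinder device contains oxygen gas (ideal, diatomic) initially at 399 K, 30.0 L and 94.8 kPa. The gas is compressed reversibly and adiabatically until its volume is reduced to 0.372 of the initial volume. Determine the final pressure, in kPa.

378 kPa

Adiabatic: TV^(γ−1) = const ⇒ T₂ = 399×(2.69)^0.400 = 593 K; PV^γ = const ⇒ P₂ = 378 kPa.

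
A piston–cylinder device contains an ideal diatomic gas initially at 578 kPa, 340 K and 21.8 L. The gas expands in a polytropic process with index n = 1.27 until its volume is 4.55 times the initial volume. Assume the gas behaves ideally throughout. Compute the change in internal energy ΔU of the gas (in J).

-10600 J

n = P₁V₁/(RT₁) = 578×21.8/(8.314×340) = 4.46 mol.
Polytropic n=1.27: T₂ = T₁(V₁/V₂)^(n−1) = 340×(0.220)^0.27 = 226 K; P₂ = P₁(V₁/V₂)^n = 84.4 kPa.
For an ideal gas ΔU = nCvΔT with Cv = (5/2)R = 20.8 J/(mol·K).
ΔU = 4.46×20.8×(226−340) = -10600 J.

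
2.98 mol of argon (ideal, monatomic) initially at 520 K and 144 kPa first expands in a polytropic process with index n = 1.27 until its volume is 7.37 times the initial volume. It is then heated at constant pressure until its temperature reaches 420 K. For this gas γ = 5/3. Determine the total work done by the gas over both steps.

V₁ = nRT₁/P₁ = 2.98×8.314×520/144 = 89.5 L.
Step 1 — Polytropic n=1.27: T₂ = T₁(V₁/V₂)^(n−1) = 520×(0.136)^0.27 = 303 K; P₂ = P₁(V₁/V₂)^n = 11.4 kPa.
W = (P₁V₁−P₂V₂)/(n−1) = (144×89.5−11.4×659)/0.27 = 19900 J.
ΔU = nCvΔT = 2.98×12.5×(303−520) = -8060 J.
Q = ΔU + W = 11800 J.
State after step 1: P = 11.4 kPa, V = 659 L, T = 303 K.
Step 2 — Isobaric: P stays 11.4 kPa; V/T = const ⇒ T₂ = 420 K, V₂ = 913 L.
W = PΔV = 11.4×(913−659) kPa·L = 2890 J.
ΔU = nCvΔT = 2.98×12.5×(420−303) = 4340 J.
Q = ΔU + W = nCpΔT = 7230 J.
Net over both steps: W = 22800 J, Q = 19100 J, ΔU = -3720 J.

22800 J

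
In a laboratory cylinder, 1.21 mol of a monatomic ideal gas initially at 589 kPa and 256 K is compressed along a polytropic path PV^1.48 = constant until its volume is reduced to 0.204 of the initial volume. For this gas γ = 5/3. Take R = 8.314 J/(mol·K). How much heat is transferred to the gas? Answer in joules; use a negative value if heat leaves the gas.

V₁ = nRT₁/P₁ = 1.21×8.314×256/589 = 4.37 L.
Polytropic n=1.48: T₂ = T₁(V₁/V₂)^(n−1) = 256×(4.90)^0.48 = 549 K; P₂ = P₁(V₁/V₂)^n = 6190 kPa.
W = (P₁V₁−P₂V₂)/(n−1) = (589×4.37−6190×0.892)/0.48 = -6140 J.
ΔU = nCvΔT = 1.21×12.5×(549−256) = 4420 J.
Q = ΔU + W = -1720 J.

-1720 J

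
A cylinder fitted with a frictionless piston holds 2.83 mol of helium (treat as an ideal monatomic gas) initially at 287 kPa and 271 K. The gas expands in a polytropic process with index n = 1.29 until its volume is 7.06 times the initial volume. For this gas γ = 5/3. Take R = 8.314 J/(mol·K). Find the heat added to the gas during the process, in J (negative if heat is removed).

5370 J

V₁ = nRT₁/P₁ = 2.83×8.314×271/287 = 22.2 L.
Polytropic n=1.29: T₂ = T₁(V₁/V₂)^(n−1) = 271×(0.142)^0.29 = 154 K; P₂ = P₁(V₁/V₂)^n = 23.1 kPa.
W = (P₁V₁−P₂V₂)/(n−1) = (287×22.2−23.1×157)/0.29 = 9510 J.
ΔU = nCvΔT = 2.83×12.5×(154−271) = -4140 J.
Q = ΔU + W = 5370 J.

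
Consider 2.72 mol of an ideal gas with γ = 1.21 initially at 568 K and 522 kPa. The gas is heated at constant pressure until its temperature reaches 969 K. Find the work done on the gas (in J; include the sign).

-9070 J

V₁ = nRT₁/P₁ = 2.72×8.314×568/522 = 24.6 L.
Isobaric: P stays 522 kPa; V/T = const ⇒ T₂ = 969 K, V₂ = 42.0 L.
W = PΔV = 522×(42.0−24.6) kPa·L = 9070 J.
Work done on the gas = −W_by = -9070 J.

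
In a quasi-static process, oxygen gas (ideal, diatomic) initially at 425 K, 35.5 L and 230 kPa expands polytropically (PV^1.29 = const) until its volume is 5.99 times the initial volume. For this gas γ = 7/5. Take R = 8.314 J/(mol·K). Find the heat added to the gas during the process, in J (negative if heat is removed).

n = P₁V₁/(RT₁) = 230×35.5/(8.314×425) = 2.31 mol.
Polytropic n=1.29: T₂ = T₁(V₁/V₂)^(n−1) = 425×(0.167)^0.29 = 253 K; P₂ = P₁(V₁/V₂)^n = 22.8 kPa.
W = (P₁V₁−P₂V₂)/(n−1) = (230×35.5−22.8×213)/0.29 = 11400 J.
ΔU = nCvΔT = 2.31×20.8×(253−425) = -8270 J.
Q = ΔU + W = 3140 J.

3140 J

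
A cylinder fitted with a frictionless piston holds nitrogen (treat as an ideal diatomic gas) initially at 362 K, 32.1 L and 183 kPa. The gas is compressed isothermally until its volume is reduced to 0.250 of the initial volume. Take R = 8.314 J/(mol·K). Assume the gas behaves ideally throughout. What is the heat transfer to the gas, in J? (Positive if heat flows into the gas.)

n = P₁V₁/(RT₁) = 183×32.1/(8.314×362) = 1.95 mol.
Isothermal: T stays 362 K; PV = const ⇒ V₂ = 8.03 L, P₂ = 732 kPa.
ΔU = 0 (ideal gas, T constant).
W = nRT ln(V₂/V₁) = 1.95×8.314×362×ln(0.250) = -8140 J.
Q = ΔU + W = -8140 J.

-8140 J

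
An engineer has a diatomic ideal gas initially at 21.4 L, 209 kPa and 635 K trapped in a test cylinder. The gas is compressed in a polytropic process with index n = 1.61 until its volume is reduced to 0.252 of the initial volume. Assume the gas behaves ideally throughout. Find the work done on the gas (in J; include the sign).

n = P₁V₁/(RT₁) = 209×21.4/(8.314×635) = 0.847 mol.
Polytropic n=1.61: T₂ = T₁(V₁/V₂)^(n−1) = 635×(3.97)^0.61 = 1470 K; P₂ = P₁(V₁/V₂)^n = 1920 kPa.
W = (P₁V₁−P₂V₂)/(n−1) = (209×21.4−1920×5.39)/0.61 = -9670 J.
Work done on the gas = −W_by = 9670 J.

9670 J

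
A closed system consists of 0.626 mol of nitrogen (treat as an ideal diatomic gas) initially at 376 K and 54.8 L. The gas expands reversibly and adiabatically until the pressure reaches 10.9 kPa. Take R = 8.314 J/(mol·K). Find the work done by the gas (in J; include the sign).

1410 J

P₁ = nRT₁/V₁ = 0.626×8.314×376/54.8 = 35.7 kPa.
Adiabatic: T₂/T₁ = (P₂/P₁)^((γ−1)/γ) ⇒ T₂ = 376×(0.305)^0.286 = 268 K; V₂ = 128 L.
ΔU = nCvΔT = 0.626×20.8×(268−376) = -1410 J.
Q = 0 for an adiabatic process, so W = −ΔU = 1410 J.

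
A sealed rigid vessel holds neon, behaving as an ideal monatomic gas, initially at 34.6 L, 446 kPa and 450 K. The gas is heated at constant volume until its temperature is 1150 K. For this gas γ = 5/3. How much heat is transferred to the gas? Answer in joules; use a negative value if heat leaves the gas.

36000 J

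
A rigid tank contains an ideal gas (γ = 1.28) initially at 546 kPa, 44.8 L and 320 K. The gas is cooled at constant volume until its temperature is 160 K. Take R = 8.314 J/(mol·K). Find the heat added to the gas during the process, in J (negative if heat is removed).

n = P₁V₁/(RT₁) = 546×44.8/(8.314×320) = 9.19 mol.
Isochoric: V stays 44.8 L; P/T = const ⇒ T₂ = 160 K, P₂ = 273 kPa.
W = 0 (no volume change).
ΔU = nCvΔT = 9.19×29.7×(160−320) = -43700 J.
Q = ΔU = -43700 J.

-43700 J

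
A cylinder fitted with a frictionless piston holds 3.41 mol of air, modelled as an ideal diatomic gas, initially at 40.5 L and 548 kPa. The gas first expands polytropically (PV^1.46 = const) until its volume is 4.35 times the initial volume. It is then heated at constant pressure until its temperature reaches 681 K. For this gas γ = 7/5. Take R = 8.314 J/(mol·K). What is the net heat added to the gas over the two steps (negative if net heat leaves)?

24500 J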